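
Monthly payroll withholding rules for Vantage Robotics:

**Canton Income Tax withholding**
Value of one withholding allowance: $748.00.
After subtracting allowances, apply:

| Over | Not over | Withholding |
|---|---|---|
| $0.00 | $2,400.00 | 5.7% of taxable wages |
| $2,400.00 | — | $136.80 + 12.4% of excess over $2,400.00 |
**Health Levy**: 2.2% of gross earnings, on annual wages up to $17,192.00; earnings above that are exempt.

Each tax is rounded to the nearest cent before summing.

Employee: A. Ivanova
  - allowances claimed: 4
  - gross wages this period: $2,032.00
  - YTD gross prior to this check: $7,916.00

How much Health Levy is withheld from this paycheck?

$44.70

Health Levy: 2.2% × $2,032.00 = $44.70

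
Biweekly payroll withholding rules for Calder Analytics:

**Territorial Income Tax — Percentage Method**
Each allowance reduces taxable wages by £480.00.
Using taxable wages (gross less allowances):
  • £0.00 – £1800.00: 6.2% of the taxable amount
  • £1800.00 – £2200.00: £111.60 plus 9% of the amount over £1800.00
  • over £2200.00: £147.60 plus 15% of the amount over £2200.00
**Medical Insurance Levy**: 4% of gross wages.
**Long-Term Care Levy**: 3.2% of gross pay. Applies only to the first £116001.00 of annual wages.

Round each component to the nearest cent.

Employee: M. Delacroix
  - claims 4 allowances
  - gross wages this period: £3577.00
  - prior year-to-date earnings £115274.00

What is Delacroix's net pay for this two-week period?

Territorial Income Tax: taxable = £3577.00 − 4×£480.00 = £1657.00
  6.2% × £1657.00 = £102.73
Medical Insurance Levy: 4% × £3577.00 = £143.08
Long-Term Care Levy: cap £116001.00 − YTD £115274.00 = £727.00 subject; 3.2% × £727.00 = £23.26
Total withheld: £102.73 + £143.08 + £23.26 = £269.07
Net pay: £3577.00 − £269.07 = £3307.93

£3307.93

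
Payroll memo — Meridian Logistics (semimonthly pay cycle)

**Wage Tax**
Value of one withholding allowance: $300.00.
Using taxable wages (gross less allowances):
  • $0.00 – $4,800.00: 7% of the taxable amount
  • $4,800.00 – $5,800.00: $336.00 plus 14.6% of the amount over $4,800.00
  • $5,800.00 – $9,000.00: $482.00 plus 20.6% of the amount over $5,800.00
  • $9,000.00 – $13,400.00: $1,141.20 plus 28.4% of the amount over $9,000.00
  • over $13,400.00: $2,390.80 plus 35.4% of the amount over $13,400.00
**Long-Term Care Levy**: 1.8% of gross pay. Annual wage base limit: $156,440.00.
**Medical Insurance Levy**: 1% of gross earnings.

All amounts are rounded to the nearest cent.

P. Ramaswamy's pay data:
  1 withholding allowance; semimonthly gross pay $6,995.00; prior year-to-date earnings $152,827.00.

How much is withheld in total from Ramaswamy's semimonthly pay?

$801.35

Wage Tax: taxable = $6,995.00 − 1×$300.00 = $6,695.00
  $482.00 + 20.6% × ($6,695.00 − $5,800.00) = $482.00 + 20.6% × $895.00 = $666.37
Long-Term Care Levy: cap $156,440.00 − YTD $152,827.00 = $3,613.00 subject; 1.8% × $3,613.00 = $65.03
Medical Insurance Levy: 1% × $6,995.00 = $69.95
Total: $666.37 + $65.03 + $69.95 = $801.35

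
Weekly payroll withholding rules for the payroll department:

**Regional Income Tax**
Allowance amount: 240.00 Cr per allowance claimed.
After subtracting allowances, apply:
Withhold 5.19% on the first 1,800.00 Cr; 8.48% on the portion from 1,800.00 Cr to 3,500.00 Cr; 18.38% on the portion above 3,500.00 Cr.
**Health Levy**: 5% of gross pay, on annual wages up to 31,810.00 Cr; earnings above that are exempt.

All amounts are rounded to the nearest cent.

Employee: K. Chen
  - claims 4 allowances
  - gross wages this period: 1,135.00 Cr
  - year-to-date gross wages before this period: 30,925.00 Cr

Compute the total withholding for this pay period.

53.33 Cr

Regional Income Tax: taxable = 1,135.00 Cr − 4×240.00 Cr = 175.00 Cr
  5.19% × 175.00 Cr = 9.08 Cr
Health Levy: cap 31,810.00 Cr − YTD 30,925.00 Cr = 885.00 Cr subject; 5% × 885.00 Cr = 44.25 Cr
Total: 9.08 Cr + 44.25 Cr = 53.33 Cr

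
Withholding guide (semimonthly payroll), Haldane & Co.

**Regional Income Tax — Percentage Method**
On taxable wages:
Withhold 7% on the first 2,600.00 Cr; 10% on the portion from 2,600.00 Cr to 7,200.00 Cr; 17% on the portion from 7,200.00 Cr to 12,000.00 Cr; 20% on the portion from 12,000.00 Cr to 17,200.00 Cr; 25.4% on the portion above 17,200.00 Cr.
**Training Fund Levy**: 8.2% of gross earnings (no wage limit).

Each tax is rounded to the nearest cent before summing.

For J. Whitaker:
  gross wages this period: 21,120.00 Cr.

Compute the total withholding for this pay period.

Regional Income Tax: taxable = 21,120.00 Cr
  2,498.00 Cr + 25.4% × (21,120.00 Cr − 17,200.00 Cr) = 2,498.00 Cr + 25.4% × 3,920.00 Cr = 3,493.68 Cr
Training Fund Levy: 8.2% × 21,120.00 Cr = 1,731.84 Cr
Total: 3,493.68 Cr + 1,731.84 Cr = 5,225.52 Cr

5,225.52 Cr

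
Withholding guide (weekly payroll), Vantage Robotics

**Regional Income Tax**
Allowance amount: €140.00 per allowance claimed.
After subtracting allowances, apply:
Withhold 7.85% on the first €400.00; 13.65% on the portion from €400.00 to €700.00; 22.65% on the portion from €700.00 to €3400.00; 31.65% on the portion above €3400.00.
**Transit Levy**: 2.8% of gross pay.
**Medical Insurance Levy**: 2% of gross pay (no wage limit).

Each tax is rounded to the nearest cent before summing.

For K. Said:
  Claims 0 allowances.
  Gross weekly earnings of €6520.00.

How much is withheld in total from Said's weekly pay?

Regional Income Tax: taxable = €6520.00
  €683.90 + 31.65% × (€6520.00 − €3400.00) = €683.90 + 31.65% × €3120.00 = €1671.38
Transit Levy: 2.8% × €6520.00 = €182.56
Medical Insurance Levy: 2% × €6520.00 = €130.40
Total: €1671.38 + €182.56 + €130.40 = €1984.34

€1984.34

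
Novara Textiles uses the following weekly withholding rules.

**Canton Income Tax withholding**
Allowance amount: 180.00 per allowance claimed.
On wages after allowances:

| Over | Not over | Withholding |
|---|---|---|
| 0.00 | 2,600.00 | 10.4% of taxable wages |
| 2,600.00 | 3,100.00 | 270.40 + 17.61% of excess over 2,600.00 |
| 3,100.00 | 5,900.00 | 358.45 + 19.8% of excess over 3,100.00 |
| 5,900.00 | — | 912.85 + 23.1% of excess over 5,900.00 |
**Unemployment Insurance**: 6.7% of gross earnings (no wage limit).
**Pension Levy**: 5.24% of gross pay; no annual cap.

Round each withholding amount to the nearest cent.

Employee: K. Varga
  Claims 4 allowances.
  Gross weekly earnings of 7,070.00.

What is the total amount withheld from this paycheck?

1,860.96

Canton Income Tax: taxable = 7,070.00 − 4×180.00 = 6,350.00
  912.85 + 23.1% × (6,350.00 − 5,900.00) = 912.85 + 23.1% × 450.00 = 1,016.80
Unemployment Insurance: 6.7% × 7,070.00 = 473.69
Pension Levy: 5.24% × 7,070.00 = 370.47
Total: 1,016.80 + 473.69 + 370.47 = 1,860.96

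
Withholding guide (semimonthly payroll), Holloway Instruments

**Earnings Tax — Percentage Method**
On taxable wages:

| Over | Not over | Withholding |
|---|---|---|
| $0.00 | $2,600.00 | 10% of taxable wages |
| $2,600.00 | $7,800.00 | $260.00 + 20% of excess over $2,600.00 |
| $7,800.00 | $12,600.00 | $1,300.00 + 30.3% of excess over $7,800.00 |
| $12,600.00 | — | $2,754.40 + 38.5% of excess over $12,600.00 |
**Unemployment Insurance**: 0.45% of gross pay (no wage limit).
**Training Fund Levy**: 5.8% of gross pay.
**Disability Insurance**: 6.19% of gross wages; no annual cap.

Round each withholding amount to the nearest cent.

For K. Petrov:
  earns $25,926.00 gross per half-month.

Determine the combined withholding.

$11,110.11

Earnings Tax: taxable = $25,926.00
  $2,754.40 + 38.5% × ($25,926.00 − $12,600.00) = $2,754.40 + 38.5% × $13,326.00 = $7,884.91
Unemployment Insurance: 0.45% × $25,926.00 = $116.67
Training Fund Levy: 5.8% × $25,926.00 = $1,503.71
Disability Insurance: 6.19% × $25,926.00 = $1,604.82
Total: $7,884.91 + $116.67 + $1,503.71 + $1,604.82 = $11,110.11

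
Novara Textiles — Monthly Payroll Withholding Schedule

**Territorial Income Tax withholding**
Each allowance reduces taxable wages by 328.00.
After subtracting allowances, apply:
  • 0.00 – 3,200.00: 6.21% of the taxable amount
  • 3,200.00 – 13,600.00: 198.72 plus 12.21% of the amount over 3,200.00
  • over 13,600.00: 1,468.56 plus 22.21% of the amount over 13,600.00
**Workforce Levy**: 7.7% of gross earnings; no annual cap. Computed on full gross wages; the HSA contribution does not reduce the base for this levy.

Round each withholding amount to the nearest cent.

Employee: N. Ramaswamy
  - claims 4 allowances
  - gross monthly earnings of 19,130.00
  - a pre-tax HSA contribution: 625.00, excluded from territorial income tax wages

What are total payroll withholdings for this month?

3,739.58

Territorial Income Tax: taxable = 19,130.00 − 625.00 − 4×328.00 = 17,193.00
  1,468.56 + 22.21% × (17,193.00 − 13,600.00) = 1,468.56 + 22.21% × 3,593.00 = 2,266.57
Workforce Levy: 7.7% × 19,130.00 = 1,473.01
Total: 2,266.57 + 1,473.01 = 3,739.58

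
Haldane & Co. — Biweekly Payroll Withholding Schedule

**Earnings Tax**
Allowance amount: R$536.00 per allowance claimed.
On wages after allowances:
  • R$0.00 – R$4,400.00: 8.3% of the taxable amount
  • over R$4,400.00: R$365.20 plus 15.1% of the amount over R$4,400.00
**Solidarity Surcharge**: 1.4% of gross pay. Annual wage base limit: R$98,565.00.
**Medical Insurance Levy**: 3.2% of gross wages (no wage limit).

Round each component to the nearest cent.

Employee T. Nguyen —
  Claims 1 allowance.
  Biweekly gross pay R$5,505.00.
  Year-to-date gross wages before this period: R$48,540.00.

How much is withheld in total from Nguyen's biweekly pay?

R$704.35

Earnings Tax: taxable = R$5,505.00 − 1×R$536.00 = R$4,969.00
  R$365.20 + 15.1% × (R$4,969.00 − R$4,400.00) = R$365.20 + 15.1% × R$569.00 = R$451.12
Solidarity Surcharge: 1.4% × R$5,505.00 = R$77.07
Medical Insurance Levy: 3.2% × R$5,505.00 = R$176.16
Total: R$451.12 + R$77.07 + R$176.16 = R$704.35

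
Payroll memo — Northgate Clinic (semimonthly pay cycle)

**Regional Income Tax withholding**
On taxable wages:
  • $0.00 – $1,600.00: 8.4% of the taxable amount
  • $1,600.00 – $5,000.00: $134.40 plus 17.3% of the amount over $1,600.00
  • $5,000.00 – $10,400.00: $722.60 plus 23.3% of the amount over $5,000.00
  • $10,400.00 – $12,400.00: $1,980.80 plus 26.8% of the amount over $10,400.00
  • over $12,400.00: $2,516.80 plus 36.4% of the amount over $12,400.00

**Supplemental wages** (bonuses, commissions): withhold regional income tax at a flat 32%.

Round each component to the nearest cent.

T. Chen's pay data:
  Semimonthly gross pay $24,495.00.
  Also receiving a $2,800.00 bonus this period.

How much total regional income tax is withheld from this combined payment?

Regional Income Tax: taxable = $24,495.00
  $2,516.80 + 36.4% × ($24,495.00 − $12,400.00) = $2,516.80 + 36.4% × $12,095.00 = $6,919.38
Supplemental (32% flat on bonus): 32% × $2,800.00 = $896.00
Total regional income tax: $6,919.38 + $896.00 = $7,815.38

$7,815.38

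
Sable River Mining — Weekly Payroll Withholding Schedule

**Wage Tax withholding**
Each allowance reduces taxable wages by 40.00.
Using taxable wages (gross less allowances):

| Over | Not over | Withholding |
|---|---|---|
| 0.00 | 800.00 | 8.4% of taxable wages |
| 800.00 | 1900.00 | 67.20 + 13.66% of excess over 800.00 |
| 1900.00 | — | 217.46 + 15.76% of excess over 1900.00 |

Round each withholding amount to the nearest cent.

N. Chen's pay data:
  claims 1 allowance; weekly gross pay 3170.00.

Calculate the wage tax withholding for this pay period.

411.31

Wage Tax: taxable = 3170.00 − 1×40.00 = 3130.00
  217.46 + 15.76% × (3130.00 − 1900.00) = 217.46 + 15.76% × 1230.00 = 411.31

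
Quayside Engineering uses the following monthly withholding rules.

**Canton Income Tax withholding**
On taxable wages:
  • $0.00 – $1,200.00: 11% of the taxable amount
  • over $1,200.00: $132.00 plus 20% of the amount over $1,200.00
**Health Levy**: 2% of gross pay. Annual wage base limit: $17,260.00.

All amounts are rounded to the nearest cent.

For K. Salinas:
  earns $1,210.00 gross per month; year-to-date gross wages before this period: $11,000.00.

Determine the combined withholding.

Canton Income Tax: taxable = $1,210.00
  $132.00 + 20% × ($1,210.00 − $1,200.00) = $132.00 + 20% × $10.00 = $134.00
Health Levy: 2% × $1,210.00 = $24.20
Total: $134.00 + $24.20 = $158.20

$158.20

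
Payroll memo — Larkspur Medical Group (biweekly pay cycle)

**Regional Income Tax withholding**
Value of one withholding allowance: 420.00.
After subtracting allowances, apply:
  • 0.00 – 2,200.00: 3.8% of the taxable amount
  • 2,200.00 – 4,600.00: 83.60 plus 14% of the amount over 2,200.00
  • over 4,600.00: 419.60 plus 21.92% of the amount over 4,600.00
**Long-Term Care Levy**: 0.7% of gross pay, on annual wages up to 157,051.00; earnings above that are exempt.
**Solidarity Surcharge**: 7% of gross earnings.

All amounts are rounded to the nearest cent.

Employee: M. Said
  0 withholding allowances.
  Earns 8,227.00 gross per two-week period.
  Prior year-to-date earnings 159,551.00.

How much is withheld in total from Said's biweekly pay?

Regional Income Tax: taxable = 8,227.00
  419.60 + 21.92% × (8,227.00 − 4,600.00) = 419.60 + 21.92% × 3,627.00 = 1,214.64
Long-Term Care Levy: YTD 159,551.00 ≥ cap 157,051.00 → 0.00
Solidarity Surcharge: 7% × 8,227.00 = 575.89
Total: 1,214.64 + 0.00 + 575.89 = 1,790.53

1,790.53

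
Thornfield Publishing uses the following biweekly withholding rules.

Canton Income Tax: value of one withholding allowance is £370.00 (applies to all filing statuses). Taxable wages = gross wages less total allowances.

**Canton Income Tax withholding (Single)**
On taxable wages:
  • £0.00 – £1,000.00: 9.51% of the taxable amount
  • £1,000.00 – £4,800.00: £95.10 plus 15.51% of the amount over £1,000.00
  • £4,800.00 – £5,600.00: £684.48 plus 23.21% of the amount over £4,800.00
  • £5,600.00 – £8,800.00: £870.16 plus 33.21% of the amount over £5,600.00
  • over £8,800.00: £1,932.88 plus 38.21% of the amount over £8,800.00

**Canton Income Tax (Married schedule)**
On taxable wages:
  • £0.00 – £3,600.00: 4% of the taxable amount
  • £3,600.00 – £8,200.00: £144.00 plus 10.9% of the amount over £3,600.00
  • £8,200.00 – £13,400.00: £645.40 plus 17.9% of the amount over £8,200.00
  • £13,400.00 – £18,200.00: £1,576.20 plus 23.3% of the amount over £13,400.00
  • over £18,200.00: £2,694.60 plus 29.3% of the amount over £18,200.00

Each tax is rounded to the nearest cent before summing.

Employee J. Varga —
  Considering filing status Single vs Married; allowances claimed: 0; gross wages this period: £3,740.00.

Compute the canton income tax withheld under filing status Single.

£520.07

Canton Income Tax (Single): taxable = £3,740.00
  £95.10 + 15.51% × (£3,740.00 − £1,000.00) = £95.10 + 15.51% × £2,740.00 = £520.07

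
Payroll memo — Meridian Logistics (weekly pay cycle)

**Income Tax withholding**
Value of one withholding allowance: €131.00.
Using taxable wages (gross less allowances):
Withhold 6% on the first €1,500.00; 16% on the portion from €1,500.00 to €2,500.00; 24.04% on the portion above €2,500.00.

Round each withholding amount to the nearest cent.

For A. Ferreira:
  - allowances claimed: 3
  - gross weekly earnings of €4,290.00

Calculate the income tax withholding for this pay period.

Income Tax: taxable = €4,290.00 − 3×€131.00 = €3,897.00
  €250.00 + 24.04% × (€3,897.00 − €2,500.00) = €250.00 + 24.04% × €1,397.00 = €585.84

€585.84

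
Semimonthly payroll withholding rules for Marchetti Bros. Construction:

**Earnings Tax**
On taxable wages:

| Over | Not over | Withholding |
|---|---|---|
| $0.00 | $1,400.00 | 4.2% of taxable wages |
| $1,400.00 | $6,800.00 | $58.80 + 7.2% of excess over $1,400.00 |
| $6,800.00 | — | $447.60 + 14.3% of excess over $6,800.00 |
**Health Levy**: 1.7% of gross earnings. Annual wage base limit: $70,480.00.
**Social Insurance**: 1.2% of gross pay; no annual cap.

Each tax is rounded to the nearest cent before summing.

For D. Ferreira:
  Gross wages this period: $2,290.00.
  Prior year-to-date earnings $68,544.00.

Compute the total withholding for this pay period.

Earnings Tax: taxable = $2,290.00
  $58.80 + 7.2% × ($2,290.00 − $1,400.00) = $58.80 + 7.2% × $890.00 = $122.88
Health Levy: cap $70,480.00 − YTD $68,544.00 = $1,936.00 subject; 1.7% × $1,936.00 = $32.91
Social Insurance: 1.2% × $2,290.00 = $27.48
Total: $122.88 + $32.91 + $27.48 = $183.27

$183.27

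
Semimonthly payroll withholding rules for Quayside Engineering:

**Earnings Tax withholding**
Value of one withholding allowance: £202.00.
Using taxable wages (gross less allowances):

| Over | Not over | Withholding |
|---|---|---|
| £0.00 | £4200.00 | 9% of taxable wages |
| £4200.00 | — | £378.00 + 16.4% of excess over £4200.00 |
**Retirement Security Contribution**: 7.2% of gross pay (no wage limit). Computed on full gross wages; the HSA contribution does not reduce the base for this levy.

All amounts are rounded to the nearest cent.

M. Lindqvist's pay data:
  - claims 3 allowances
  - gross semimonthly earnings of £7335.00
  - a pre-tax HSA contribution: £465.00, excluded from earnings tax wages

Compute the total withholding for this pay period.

Earnings Tax: taxable = £7335.00 − £465.00 − 3×£202.00 = £6264.00
  £378.00 + 16.4% × (£6264.00 − £4200.00) = £378.00 + 16.4% × £2064.00 = £716.50
Retirement Security Contribution: 7.2% × £7335.00 = £528.12
Total: £716.50 + £528.12 = £1244.62

£1244.62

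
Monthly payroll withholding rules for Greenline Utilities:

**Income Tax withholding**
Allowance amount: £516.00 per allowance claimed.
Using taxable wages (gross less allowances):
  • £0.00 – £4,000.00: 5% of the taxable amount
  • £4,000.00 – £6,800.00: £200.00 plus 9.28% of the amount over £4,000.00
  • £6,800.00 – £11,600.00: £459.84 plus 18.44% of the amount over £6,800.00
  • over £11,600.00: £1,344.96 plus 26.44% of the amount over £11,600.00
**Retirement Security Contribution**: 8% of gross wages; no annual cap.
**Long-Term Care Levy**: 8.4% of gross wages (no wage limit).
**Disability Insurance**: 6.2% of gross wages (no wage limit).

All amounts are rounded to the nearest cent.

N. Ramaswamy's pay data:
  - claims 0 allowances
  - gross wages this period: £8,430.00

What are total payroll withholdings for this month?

Income Tax: taxable = £8,430.00
  £459.84 + 18.44% × (£8,430.00 − £6,800.00) = £459.84 + 18.44% × £1,630.00 = £760.41
Retirement Security Contribution: 8% × £8,430.00 = £674.40
Long-Term Care Levy: 8.4% × £8,430.00 = £708.12
Disability Insurance: 6.2% × £8,430.00 = £522.66
Total: £760.41 + £674.40 + £708.12 + £522.66 = £2,665.59

£2,665.59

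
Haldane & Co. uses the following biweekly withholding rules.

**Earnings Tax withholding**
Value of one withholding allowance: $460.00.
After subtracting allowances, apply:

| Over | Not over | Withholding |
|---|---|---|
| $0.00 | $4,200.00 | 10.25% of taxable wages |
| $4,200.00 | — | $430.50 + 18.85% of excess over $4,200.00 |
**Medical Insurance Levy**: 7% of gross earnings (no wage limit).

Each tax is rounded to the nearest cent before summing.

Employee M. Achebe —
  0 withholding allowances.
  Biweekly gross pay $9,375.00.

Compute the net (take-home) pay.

Earnings Tax: taxable = $9,375.00
  $430.50 + 18.85% × ($9,375.00 − $4,200.00) = $430.50 + 18.85% × $5,175.00 = $1,405.99
Medical Insurance Levy: 7% × $9,375.00 = $656.25
Total withheld: $1,405.99 + $656.25 = $2,062.24
Net pay: $9,375.00 − $2,062.24 = $7,312.76

$7,312.76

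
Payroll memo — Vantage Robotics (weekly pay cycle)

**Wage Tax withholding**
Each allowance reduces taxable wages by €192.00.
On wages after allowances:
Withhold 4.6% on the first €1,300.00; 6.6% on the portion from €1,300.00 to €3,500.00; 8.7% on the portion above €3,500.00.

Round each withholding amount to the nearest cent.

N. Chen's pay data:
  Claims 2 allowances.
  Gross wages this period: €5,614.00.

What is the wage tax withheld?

Wage Tax: taxable = €5,614.00 − 2×€192.00 = €5,230.00
  €205.00 + 8.7% × (€5,230.00 − €3,500.00) = €205.00 + 8.7% × €1,730.00 = €355.51

€355.51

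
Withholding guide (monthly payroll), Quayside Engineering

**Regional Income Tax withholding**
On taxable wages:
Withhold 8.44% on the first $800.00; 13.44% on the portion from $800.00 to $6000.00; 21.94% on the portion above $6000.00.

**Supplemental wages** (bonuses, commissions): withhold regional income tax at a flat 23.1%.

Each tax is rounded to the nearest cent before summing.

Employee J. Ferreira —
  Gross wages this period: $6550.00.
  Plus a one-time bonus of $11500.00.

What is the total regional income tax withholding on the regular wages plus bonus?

Regional Income Tax: taxable = $6550.00
  $766.40 + 21.94% × ($6550.00 − $6000.00) = $766.40 + 21.94% × $550.00 = $887.07
Supplemental (23.1% flat on bonus): 23.1% × $11500.00 = $2656.50
Total regional income tax: $887.07 + $2656.50 = $3543.57

$3543.57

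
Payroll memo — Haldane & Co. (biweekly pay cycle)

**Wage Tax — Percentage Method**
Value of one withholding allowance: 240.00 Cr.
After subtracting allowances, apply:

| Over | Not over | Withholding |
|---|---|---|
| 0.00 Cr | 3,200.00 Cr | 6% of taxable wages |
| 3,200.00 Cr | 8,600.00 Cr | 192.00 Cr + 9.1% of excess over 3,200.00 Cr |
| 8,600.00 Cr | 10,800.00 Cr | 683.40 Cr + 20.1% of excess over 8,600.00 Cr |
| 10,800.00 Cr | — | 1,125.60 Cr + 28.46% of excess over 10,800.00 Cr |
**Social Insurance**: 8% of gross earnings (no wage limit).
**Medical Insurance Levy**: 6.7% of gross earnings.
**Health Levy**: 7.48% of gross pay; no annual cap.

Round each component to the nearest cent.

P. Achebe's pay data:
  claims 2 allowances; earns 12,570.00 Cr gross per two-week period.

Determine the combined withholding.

4,280.76 Cr

Wage Tax: taxable = 12,570.00 Cr − 2×240.00 Cr = 12,090.00 Cr
  1,125.60 Cr + 28.46% × (12,090.00 Cr − 10,800.00 Cr) = 1,125.60 Cr + 28.46% × 1,290.00 Cr = 1,492.73 Cr
Social Insurance: 8% × 12,570.00 Cr = 1,005.60 Cr
Medical Insurance Levy: 6.7% × 12,570.00 Cr = 842.19 Cr
Health Levy: 7.48% × 12,570.00 Cr = 940.24 Cr
Total: 1,492.73 Cr + 1,005.60 Cr + 842.19 Cr + 940.24 Cr = 4,280.76 Cr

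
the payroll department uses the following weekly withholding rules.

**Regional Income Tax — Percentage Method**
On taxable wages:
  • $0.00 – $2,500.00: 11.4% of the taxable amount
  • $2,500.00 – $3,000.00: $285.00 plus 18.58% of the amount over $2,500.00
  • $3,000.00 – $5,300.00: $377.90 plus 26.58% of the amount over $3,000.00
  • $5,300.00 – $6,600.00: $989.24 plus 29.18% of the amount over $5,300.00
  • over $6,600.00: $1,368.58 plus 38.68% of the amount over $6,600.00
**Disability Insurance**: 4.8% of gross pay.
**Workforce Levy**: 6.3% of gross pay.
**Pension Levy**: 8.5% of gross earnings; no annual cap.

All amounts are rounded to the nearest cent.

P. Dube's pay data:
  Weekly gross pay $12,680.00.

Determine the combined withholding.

Regional Income Tax: taxable = $12,680.00
  $1,368.58 + 38.68% × ($12,680.00 − $6,600.00) = $1,368.58 + 38.68% × $6,080.00 = $3,720.32
Disability Insurance: 4.8% × $12,680.00 = $608.64
Workforce Levy: 6.3% × $12,680.00 = $798.84
Pension Levy: 8.5% × $12,680.00 = $1,077.80
Total: $3,720.32 + $608.64 + $798.84 + $1,077.80 = $6,205.60

$6,205.60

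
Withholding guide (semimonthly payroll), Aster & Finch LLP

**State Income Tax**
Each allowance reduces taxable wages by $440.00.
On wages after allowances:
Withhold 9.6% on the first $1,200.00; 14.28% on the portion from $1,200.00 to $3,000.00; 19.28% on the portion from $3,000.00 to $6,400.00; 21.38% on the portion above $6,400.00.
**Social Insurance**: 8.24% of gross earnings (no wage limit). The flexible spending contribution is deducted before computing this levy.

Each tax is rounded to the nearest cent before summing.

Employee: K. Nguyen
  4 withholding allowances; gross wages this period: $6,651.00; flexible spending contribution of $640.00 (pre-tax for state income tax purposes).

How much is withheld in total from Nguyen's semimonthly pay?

State Income Tax: taxable = $6,651.00 − $640.00 − 4×$440.00 = $4,251.00
  $372.24 + 19.28% × ($4,251.00 − $3,000.00) = $372.24 + 19.28% × $1,251.00 = $613.43
Social Insurance: 8.24% × $6,011.00 = $495.31
Total: $613.43 + $495.31 = $1,108.74

$1,108.74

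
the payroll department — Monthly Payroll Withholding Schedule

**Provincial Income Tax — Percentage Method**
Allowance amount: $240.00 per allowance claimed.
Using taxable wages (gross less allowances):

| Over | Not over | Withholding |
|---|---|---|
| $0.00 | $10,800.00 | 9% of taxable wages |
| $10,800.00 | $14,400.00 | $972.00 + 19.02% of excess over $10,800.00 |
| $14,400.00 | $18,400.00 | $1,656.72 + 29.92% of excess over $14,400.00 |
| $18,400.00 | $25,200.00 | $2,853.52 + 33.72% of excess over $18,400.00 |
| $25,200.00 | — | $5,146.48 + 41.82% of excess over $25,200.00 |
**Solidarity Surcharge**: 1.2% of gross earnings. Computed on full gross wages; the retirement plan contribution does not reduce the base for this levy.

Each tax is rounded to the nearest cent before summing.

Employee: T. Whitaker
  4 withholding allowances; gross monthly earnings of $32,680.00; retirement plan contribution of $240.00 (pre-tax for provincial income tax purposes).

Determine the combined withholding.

$8,164.94

Provincial Income Tax: taxable = $32,680.00 − $240.00 − 4×$240.00 = $31,480.00
  $5,146.48 + 41.82% × ($31,480.00 − $25,200.00) = $5,146.48 + 41.82% × $6,280.00 = $7,772.78
Solidarity Surcharge: 1.2% × $32,680.00 = $392.16
Total: $7,772.78 + $392.16 = $8,164.94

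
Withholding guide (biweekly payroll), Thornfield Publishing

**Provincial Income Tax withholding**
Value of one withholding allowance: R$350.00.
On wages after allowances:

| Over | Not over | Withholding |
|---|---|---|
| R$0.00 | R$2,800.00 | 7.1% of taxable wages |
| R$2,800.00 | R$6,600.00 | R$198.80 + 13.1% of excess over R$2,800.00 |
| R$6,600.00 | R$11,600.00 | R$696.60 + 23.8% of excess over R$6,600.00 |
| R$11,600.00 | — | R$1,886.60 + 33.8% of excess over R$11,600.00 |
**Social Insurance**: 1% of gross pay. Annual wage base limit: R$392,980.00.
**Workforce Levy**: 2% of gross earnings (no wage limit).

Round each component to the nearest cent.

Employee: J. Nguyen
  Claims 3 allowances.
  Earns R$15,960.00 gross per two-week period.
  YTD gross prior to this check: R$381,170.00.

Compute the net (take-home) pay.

R$12,517.32

Provincial Income Tax: taxable = R$15,960.00 − 3×R$350.00 = R$14,910.00
  R$1,886.60 + 33.8% × (R$14,910.00 − R$11,600.00) = R$1,886.60 + 33.8% × R$3,310.00 = R$3,005.38
Social Insurance: cap R$392,980.00 − YTD R$381,170.00 = R$11,810.00 subject; 1% × R$11,810.00 = R$118.10
Workforce Levy: 2% × R$15,960.00 = R$319.20
Total withheld: R$3,005.38 + R$118.10 + R$319.20 = R$3,442.68
Net pay: R$15,960.00 − R$3,442.68 = R$12,517.32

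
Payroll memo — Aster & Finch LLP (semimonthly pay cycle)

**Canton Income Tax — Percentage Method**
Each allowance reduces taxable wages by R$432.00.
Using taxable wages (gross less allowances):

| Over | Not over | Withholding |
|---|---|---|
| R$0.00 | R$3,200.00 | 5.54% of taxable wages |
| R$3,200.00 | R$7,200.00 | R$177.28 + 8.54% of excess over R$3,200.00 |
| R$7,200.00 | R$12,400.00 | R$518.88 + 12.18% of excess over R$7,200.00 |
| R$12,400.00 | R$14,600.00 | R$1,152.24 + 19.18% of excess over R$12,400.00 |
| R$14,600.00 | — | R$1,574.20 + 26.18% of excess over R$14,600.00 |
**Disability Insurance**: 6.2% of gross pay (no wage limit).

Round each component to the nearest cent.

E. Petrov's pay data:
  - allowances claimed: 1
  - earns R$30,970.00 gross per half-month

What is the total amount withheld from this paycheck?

Canton Income Tax: taxable = R$30,970.00 − 1×R$432.00 = R$30,538.00
  R$1,574.20 + 26.18% × (R$30,538.00 − R$14,600.00) = R$1,574.20 + 26.18% × R$15,938.00 = R$5,746.77
Disability Insurance: 6.2% × R$30,970.00 = R$1,920.14
Total: R$5,746.77 + R$1,920.14 = R$7,666.91

R$7,666.91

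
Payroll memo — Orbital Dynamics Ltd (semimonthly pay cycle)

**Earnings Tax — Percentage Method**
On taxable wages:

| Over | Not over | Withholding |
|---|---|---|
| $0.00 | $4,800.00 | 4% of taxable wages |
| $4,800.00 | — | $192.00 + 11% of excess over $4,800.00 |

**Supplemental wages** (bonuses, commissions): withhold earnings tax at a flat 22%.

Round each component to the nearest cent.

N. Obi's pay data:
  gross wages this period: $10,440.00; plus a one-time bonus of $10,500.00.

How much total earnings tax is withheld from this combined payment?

$3,122.40

Earnings Tax: taxable = $10,440.00
  $192.00 + 11% × ($10,440.00 − $4,800.00) = $192.00 + 11% × $5,640.00 = $812.40
Supplemental (22% flat on bonus): 22% × $10,500.00 = $2,310.00
Total earnings tax: $812.40 + $2,310.00 = $3,122.40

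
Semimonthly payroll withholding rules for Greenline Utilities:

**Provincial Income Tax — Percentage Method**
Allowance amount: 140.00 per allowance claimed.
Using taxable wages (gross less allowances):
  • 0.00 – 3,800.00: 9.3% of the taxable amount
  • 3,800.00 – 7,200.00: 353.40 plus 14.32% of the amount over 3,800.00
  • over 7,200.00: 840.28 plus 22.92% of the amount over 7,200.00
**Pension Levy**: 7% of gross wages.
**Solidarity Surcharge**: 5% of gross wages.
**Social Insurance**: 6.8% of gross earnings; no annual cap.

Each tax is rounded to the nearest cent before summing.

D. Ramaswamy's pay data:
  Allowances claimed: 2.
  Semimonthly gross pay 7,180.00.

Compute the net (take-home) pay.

5,032.84

Provincial Income Tax: taxable = 7,180.00 − 2×140.00 = 6,900.00
  353.40 + 14.32% × (6,900.00 − 3,800.00) = 353.40 + 14.32% × 3,100.00 = 797.32
Pension Levy: 7% × 7,180.00 = 502.60
Solidarity Surcharge: 5% × 7,180.00 = 359.00
Social Insurance: 6.8% × 7,180.00 = 488.24
Total withheld: 797.32 + 502.60 + 359.00 + 488.24 = 2,147.16
Net pay: 7,180.00 − 2,147.16 = 5,032.84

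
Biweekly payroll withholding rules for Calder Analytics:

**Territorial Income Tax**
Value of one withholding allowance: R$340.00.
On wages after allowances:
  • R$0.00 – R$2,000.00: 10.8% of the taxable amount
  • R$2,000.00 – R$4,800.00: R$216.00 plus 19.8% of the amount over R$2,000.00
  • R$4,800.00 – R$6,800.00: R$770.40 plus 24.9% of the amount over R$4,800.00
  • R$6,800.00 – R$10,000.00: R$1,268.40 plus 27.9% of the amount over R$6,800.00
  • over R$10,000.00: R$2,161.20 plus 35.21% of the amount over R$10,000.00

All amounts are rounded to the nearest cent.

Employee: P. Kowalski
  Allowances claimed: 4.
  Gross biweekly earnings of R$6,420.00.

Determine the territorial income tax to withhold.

Territorial Income Tax: taxable = R$6,420.00 − 4×R$340.00 = R$5,060.00
  R$770.40 + 24.9% × (R$5,060.00 − R$4,800.00) = R$770.40 + 24.9% × R$260.00 = R$835.14

R$835.14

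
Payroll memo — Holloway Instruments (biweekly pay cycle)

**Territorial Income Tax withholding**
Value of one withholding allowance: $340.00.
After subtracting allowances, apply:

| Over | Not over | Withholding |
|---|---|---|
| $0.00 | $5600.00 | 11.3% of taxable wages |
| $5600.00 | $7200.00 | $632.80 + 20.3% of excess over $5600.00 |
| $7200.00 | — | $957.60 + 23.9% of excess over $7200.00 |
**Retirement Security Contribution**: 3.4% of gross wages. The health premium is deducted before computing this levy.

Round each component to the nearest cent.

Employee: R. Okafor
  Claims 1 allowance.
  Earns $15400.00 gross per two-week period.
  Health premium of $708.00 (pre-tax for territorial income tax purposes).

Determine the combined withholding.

$3166.46

Territorial Income Tax: taxable = $15400.00 − $708.00 − 1×$340.00 = $14352.00
  $957.60 + 23.9% × ($14352.00 − $7200.00) = $957.60 + 23.9% × $7152.00 = $2666.93
Retirement Security Contribution: 3.4% × $14692.00 = $499.53
Total: $2666.93 + $499.53 = $3166.46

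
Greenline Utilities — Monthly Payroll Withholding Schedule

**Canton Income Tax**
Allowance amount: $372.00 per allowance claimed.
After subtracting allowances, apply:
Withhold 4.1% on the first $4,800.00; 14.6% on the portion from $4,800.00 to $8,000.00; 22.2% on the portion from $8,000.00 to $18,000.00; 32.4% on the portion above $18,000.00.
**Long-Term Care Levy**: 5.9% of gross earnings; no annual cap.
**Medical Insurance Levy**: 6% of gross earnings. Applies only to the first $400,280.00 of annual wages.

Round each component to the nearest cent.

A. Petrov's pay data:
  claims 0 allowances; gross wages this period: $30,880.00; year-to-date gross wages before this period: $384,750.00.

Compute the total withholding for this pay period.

$9,810.84

Canton Income Tax: taxable = $30,880.00
  $2,884.00 + 32.4% × ($30,880.00 − $18,000.00) = $2,884.00 + 32.4% × $12,880.00 = $7,057.12
Long-Term Care Levy: 5.9% × $30,880.00 = $1,821.92
Medical Insurance Levy: cap $400,280.00 − YTD $384,750.00 = $15,530.00 subject; 6% × $15,530.00 = $931.80
Total: $7,057.12 + $1,821.92 + $931.80 = $9,810.84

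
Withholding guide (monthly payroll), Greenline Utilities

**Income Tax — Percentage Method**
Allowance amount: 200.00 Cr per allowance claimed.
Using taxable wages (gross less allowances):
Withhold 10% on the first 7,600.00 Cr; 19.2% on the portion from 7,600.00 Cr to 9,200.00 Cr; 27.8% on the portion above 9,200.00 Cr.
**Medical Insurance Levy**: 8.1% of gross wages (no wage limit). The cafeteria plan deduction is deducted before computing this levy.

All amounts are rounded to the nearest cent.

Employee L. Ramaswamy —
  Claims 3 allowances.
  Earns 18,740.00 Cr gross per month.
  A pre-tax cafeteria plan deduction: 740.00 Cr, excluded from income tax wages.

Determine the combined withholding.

4,804.80 Cr

Income Tax: taxable = 18,740.00 Cr − 740.00 Cr − 3×200.00 Cr = 17,400.00 Cr
  1,067.20 Cr + 27.8% × (17,400.00 Cr − 9,200.00 Cr) = 1,067.20 Cr + 27.8% × 8,200.00 Cr = 3,346.80 Cr
Medical Insurance Levy: 8.1% × 18,000.00 Cr = 1,458.00 Cr
Total: 3,346.80 Cr + 1,458.00 Cr = 4,804.80 Cr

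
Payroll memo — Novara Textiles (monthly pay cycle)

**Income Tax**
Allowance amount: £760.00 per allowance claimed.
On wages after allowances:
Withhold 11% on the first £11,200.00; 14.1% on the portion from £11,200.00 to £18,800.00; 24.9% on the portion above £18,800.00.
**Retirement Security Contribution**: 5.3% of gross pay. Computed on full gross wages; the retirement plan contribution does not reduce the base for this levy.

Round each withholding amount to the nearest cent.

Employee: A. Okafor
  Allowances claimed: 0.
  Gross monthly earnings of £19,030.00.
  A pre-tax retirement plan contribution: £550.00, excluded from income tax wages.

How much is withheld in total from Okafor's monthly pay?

Income Tax: taxable = £19,030.00 − £550.00 = £18,480.00
  £1,232.00 + 14.1% × (£18,480.00 − £11,200.00) = £1,232.00 + 14.1% × £7,280.00 = £2,258.48
Retirement Security Contribution: 5.3% × £19,030.00 = £1,008.59
Total: £2,258.48 + £1,008.59 = £3,267.07

£3,267.07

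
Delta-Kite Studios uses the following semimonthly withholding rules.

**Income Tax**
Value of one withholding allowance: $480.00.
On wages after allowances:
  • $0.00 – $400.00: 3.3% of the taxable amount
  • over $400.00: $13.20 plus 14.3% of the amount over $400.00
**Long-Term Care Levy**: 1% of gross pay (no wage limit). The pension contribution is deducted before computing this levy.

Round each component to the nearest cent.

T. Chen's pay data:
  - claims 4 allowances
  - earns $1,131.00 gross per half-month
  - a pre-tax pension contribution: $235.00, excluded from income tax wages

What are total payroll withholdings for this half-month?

Income Tax: taxable = $1,131.00 − $235.00 − 4×$480.00 = $-1,024.00
  Taxable ≤ 0 → $0.00
Long-Term Care Levy: 1% × $896.00 = $8.96
Total: $0.00 + $8.96 = $8.96

$8.96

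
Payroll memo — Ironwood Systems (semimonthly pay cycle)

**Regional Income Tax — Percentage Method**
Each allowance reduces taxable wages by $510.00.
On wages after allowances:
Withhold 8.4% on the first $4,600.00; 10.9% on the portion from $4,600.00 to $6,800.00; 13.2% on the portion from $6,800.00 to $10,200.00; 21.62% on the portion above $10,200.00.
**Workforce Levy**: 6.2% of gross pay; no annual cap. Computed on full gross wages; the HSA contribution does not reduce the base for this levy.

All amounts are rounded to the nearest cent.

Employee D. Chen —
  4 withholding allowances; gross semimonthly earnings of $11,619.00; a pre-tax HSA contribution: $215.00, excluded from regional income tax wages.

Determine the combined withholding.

$1,685.03

Regional Income Tax: taxable = $11,619.00 − $215.00 − 4×$510.00 = $9,364.00
  $626.20 + 13.2% × ($9,364.00 − $6,800.00) = $626.20 + 13.2% × $2,564.00 = $964.65
Workforce Levy: 6.2% × $11,619.00 = $720.38
Total: $964.65 + $720.38 = $1,685.03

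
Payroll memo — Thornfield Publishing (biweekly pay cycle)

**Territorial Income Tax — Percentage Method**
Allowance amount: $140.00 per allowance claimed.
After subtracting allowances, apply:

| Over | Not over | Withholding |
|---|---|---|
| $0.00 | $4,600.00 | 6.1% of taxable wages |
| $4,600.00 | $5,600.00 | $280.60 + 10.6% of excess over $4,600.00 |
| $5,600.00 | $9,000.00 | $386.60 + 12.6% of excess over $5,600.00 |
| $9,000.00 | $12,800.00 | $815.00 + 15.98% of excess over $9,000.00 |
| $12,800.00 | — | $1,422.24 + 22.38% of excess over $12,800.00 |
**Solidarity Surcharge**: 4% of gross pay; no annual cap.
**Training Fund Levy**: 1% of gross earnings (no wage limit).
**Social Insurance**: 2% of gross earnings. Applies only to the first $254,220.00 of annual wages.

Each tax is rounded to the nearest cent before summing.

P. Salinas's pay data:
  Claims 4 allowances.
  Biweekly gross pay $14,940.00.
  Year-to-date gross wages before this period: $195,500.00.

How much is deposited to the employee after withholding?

Territorial Income Tax: taxable = $14,940.00 − 4×$140.00 = $14,380.00
  $1,422.24 + 22.38% × ($14,380.00 − $12,800.00) = $1,422.24 + 22.38% × $1,580.00 = $1,775.84
Solidarity Surcharge: 4% × $14,940.00 = $597.60
Training Fund Levy: 1% × $14,940.00 = $149.40
Social Insurance: 2% × $14,940.00 = $298.80
Total withheld: $1,775.84 + $597.60 + $149.40 + $298.80 = $2,821.64
Net pay: $14,940.00 − $2,821.64 = $12,118.36

$12,118.36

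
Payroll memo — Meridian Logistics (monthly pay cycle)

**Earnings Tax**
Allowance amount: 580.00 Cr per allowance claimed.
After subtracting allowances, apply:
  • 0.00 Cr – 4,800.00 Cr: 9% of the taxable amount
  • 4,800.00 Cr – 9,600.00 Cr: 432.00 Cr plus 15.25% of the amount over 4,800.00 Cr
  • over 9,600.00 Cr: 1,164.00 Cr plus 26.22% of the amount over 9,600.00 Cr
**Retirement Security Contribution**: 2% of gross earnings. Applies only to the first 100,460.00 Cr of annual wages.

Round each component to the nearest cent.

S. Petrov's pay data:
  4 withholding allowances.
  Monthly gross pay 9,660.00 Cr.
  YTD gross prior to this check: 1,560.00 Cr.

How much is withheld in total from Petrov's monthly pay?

Earnings Tax: taxable = 9,660.00 Cr − 4×580.00 Cr = 7,340.00 Cr
  432.00 Cr + 15.25% × (7,340.00 Cr − 4,800.00 Cr) = 432.00 Cr + 15.25% × 2,540.00 Cr = 819.35 Cr
Retirement Security Contribution: 2% × 9,660.00 Cr = 193.20 Cr
Total: 819.35 Cr + 193.20 Cr = 1,012.55 Cr

1,012.55 Cr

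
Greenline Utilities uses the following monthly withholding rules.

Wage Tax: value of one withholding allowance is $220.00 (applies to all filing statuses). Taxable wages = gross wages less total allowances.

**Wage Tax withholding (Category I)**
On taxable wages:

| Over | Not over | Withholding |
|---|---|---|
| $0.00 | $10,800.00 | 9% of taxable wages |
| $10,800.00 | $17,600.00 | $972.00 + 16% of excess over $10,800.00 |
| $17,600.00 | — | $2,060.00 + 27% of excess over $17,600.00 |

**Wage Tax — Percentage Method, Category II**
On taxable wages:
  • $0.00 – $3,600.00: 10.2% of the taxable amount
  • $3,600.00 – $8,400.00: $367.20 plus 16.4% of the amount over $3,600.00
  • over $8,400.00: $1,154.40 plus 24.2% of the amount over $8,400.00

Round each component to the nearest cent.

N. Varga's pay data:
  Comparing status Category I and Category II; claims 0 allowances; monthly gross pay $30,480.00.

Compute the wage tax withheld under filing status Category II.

Wage Tax (Category II): taxable = $30,480.00
  $1,154.40 + 24.2% × ($30,480.00 − $8,400.00) = $1,154.40 + 24.2% × $22,080.00 = $6,497.76

$6,497.76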